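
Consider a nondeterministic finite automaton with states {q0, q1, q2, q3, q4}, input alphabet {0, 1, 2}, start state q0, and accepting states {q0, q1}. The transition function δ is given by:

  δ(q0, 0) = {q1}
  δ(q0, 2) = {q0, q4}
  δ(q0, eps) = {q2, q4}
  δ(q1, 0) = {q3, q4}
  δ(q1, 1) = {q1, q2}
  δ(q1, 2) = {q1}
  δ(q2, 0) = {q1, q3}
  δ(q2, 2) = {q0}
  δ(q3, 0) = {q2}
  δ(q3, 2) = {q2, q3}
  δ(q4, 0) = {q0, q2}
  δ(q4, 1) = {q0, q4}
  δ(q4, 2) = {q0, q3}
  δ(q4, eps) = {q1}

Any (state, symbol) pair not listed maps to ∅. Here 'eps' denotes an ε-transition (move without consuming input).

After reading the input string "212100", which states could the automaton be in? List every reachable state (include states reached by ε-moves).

{q0, q1, q2, q3, q4}

Start: ε-closure({q0}) = {q0, q1, q2, q4}.
Read '2': {q0, q1, q2, q4} → {q0, q1, q2, q3, q4}.
Read '1': {q0, q1, q2, q3, q4} → {q0, q1, q2, q4}.
Read '2': {q0, q1, q2, q4} → {q0, q1, q2, q3, q4}.
Read '1': {q0, q1, q2, q3, q4} → {q0, q1, q2, q4}.
Read '0': {q0, q1, q2, q4} → {q0, q1, q2, q3, q4}.
Read '0': {q0, q1, q2, q3, q4} → {q0, q1, q2, q3, q4}.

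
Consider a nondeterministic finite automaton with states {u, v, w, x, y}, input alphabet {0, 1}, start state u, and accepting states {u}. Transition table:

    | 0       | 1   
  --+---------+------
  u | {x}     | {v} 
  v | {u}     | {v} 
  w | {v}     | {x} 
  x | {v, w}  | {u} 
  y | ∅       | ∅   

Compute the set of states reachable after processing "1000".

{v, w}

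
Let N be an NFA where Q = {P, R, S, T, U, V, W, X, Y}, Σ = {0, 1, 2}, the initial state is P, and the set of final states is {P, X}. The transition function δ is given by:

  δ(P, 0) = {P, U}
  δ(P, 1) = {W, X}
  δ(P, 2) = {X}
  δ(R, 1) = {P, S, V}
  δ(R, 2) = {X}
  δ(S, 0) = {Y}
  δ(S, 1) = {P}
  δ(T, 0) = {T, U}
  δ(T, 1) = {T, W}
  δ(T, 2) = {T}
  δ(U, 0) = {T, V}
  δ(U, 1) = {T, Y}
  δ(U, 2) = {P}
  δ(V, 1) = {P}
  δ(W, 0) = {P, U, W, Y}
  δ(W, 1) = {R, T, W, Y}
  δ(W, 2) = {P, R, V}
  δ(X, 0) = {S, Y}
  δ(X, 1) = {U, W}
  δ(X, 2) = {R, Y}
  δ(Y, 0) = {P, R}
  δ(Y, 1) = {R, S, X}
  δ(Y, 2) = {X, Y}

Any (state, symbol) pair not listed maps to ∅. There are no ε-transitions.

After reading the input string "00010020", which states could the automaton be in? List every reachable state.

{P, R, S, T, U, Y}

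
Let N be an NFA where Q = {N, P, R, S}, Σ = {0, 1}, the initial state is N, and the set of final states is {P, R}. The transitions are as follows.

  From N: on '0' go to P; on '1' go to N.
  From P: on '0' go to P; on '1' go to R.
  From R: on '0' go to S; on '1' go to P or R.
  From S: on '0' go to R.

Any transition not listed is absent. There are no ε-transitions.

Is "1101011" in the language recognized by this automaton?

No

Start in {N}.
Read '1': N→{N}; now {N}.
Read '1': N→{N}; now {N}.
Read '0': N→{P}; now {P}.
Read '1': P→{R}; now {R}.
Read '0': R→{S}; now {S}.
Read '1': S→∅; now ∅.
The set is empty and remains empty for the remaining 1 symbol.
The final set ∅ contains no accepting state.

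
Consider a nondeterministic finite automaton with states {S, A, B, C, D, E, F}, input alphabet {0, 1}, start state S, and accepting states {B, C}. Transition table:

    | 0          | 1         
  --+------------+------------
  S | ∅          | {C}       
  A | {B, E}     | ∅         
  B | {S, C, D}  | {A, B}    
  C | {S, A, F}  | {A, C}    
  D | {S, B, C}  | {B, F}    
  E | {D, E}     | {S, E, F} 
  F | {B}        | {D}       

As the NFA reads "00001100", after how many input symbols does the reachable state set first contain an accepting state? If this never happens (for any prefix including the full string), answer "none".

none

Start in {S}.
Read '0': S→∅; now ∅.
The set is empty and remains empty for the remaining 7 symbols.
No reachable set along the way intersects F.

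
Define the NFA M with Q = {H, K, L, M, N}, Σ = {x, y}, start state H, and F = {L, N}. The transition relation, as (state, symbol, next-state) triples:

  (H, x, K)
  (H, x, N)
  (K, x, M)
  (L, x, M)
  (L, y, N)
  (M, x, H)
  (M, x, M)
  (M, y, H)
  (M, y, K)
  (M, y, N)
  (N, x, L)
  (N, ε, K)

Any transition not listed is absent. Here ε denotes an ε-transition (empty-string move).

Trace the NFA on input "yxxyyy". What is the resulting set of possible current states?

∅

Start in {H}.
Read 'y': {H} → ∅.
The set is empty and remains empty for the remaining 5 symbols.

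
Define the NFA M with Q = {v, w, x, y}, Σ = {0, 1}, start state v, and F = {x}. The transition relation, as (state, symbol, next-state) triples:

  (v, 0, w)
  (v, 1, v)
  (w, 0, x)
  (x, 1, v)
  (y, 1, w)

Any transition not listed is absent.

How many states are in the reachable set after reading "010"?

0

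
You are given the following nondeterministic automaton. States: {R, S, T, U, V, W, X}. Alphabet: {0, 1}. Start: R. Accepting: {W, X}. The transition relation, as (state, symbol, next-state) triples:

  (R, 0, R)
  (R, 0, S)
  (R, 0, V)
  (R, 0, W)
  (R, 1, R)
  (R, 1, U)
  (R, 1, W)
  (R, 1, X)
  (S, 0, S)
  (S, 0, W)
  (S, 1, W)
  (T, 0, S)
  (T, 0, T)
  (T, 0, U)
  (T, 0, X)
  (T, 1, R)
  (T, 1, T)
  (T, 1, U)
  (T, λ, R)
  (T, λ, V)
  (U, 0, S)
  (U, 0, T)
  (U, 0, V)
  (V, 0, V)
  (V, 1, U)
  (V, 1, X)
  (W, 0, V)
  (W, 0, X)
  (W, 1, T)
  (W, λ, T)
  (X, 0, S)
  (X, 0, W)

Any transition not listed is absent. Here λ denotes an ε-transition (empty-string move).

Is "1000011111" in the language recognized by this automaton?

Start in {R}.
Read '1': {R} → {R, T, U, V, W, X}.
Read '0': {R, T, U, V, W, X} → {R, S, T, U, V, W, X}.
Read '0': {R, S, T, U, V, W, X} → {R, S, T, U, V, W, X}.
Read '0': {R, S, T, U, V, W, X} → {R, S, T, U, V, W, X}.
Read '0': {R, S, T, U, V, W, X} → {R, S, T, U, V, W, X}.
Read '1': {R, S, T, U, V, W, X} → {R, T, U, V, W, X}.
Read '1': {R, T, U, V, W, X} → {R, T, U, V, W, X}.
Read '1': {R, T, U, V, W, X} → {R, T, U, V, W, X}.
Read '1': {R, T, U, V, W, X} → {R, T, U, V, W, X}.
Read '1': {R, T, U, V, W, X} → {R, T, U, V, W, X}.
The final set {R, T, U, V, W, X} contains the accepting states W, X.

Yes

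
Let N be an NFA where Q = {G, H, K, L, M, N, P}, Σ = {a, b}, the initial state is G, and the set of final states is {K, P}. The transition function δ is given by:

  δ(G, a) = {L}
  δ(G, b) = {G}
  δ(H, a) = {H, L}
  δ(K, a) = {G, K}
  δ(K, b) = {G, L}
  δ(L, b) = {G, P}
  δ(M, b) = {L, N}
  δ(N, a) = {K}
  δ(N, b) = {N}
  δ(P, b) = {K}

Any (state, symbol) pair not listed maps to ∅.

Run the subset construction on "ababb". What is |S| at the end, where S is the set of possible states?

2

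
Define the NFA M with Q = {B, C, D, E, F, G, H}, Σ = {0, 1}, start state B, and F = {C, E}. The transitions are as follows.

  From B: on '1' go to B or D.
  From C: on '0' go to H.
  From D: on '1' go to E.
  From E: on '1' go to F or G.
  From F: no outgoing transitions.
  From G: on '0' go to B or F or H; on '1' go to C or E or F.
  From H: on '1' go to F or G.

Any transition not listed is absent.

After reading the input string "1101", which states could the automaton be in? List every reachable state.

Start in {B}.
Read '1': {B} → {B, D}.
Read '1': {B, D} → {B, D, E}.
Read '0': {B, D, E} → ∅.
The set is empty and remains empty for the remaining 1 symbol.

∅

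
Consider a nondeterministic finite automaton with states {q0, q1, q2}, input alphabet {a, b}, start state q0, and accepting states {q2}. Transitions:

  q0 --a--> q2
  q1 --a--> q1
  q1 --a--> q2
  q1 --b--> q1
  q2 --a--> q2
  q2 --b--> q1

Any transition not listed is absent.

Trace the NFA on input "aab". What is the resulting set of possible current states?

Start in {q0}.
Read 'a': {q0} → {q2}.
Read 'a': {q2} → {q2}.
Read 'b': {q2} → {q1}.

{q1}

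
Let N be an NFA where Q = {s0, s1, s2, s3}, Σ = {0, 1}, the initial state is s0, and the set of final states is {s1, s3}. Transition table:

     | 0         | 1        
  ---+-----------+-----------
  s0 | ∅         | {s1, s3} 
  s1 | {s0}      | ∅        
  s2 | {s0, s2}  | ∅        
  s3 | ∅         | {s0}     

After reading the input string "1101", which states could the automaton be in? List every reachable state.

Start in {s0}.
Read '1': {s0} → {s1, s3}.
Read '1': {s1, s3} → {s0}.
Read '0': {s0} → ∅.
The set is empty and remains empty for the remaining 1 symbol.

∅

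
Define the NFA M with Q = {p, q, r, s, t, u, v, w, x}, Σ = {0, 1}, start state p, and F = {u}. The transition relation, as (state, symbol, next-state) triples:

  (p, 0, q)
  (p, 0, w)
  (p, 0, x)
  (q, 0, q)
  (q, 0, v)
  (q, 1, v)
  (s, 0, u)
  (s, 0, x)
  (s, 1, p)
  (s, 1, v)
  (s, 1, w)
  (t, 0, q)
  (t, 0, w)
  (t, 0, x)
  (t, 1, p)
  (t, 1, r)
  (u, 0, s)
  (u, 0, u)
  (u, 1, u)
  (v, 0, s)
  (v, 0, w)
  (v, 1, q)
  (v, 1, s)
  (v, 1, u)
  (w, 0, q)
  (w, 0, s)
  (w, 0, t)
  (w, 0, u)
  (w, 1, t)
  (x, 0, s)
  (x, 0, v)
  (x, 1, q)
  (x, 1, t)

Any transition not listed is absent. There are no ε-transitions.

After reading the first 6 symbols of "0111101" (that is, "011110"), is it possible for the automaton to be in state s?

Start in {p}.
Read '0': p→{q, w, x}; now {q, w, x}.
Read '1': q→{v}, w→{t}, x→{q, t}; now {q, t, v}.
Read '1': q→{v}, t→{p, r}, v→{q, s, u}; now {p, q, r, s, u, v}.
Read '1': p→∅, q→{v}, r→∅, s→{p, v, w}, u→{u}, v→{q, s, u}; now {p, q, s, u, v, w}.
Read '1': p→∅, q→{v}, s→{p, v, w}, u→{u}, v→{q, s, u}, w→{t}; now {p, q, s, t, u, v, w}.
Read '0': p→{q, w, x}, q→{q, v}, s→{u, x}, t→{q, w, x}, u→{s, u}, v→{s, w}, w→{q, s, t, u}; now {q, s, t, u, v, w, x}.
State s is in {q, s, t, u, v, w, x}.

Yes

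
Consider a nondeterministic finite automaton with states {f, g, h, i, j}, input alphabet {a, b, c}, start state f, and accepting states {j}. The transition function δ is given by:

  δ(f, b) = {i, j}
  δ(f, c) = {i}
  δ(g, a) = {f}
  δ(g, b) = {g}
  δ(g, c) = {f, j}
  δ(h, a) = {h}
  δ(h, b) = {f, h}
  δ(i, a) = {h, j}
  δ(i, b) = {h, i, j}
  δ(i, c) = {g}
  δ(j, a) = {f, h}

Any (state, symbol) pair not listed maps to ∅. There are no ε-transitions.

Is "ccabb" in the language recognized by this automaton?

Start in {f}.
Read 'c': f→{i}; now {i}.
Read 'c': i→{g}; now {g}.
Read 'a': g→{f}; now {f}.
Read 'b': f→{i, j}; now {i, j}.
Read 'b': i→{h, i, j}, j→∅; now {h, i, j}.
The final set {h, i, j} contains the accepting state j.

Yes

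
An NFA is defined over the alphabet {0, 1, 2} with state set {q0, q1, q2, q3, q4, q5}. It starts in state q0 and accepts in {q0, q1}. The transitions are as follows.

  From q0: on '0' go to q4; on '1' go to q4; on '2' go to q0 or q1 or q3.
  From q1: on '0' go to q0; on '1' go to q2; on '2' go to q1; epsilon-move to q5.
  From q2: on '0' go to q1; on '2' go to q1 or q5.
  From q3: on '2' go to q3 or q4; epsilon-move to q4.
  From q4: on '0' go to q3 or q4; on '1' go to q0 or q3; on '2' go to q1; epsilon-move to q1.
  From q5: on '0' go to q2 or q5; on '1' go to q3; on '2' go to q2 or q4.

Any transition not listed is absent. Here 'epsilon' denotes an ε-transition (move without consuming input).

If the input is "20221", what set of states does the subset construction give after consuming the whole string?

{q0, q1, q2, q3, q4, q5}

Start in {q0}.
Read '2': q0→{q0, q1, q3}; union {q0, q1, q3}; ε-closure = {q0, q1, q3, q4, q5}.
Read '0': q0→{q4}, q1→{q0}, q3→∅, q4→{q3, q4}, q5→{q2, q5}; union {q0, q2, q3, q4, q5}; ε-closure = {q0, q1, q2, q3, q4, q5}.
Read '2': q0→{q0, q1, q3}, q1→{q1}, q2→{q1, q5}, q3→{q3, q4}, q4→{q1}, q5→{q2, q4}; now {q0, q1, q2, q3, q4, q5}.
Read '2': q0→{q0, q1, q3}, q1→{q1}, q2→{q1, q5}, q3→{q3, q4}, q4→{q1}, q5→{q2, q4}; now {q0, q1, q2, q3, q4, q5}.
Read '1': q0→{q4}, q1→{q2}, q2→∅, q3→∅, q4→{q0, q3}, q5→{q3}; union {q0, q2, q3, q4}; ε-closure = {q0, q1, q2, q3, q4, q5}.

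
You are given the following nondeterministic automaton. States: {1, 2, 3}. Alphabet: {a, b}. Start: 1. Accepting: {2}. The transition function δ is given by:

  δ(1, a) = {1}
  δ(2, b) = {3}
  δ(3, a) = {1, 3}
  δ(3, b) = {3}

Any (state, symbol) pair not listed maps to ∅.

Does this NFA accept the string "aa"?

No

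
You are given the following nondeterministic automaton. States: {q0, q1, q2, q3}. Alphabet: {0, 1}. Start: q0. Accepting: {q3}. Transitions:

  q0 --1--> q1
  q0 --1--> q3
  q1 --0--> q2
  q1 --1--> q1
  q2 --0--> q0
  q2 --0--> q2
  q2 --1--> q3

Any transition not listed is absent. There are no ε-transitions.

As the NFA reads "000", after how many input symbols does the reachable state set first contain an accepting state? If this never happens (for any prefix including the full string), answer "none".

none

Start in {q0}.
Read '0': {q0} → ∅.
The set is empty and remains empty for the remaining 2 symbols.
No reachable set along the way intersects F.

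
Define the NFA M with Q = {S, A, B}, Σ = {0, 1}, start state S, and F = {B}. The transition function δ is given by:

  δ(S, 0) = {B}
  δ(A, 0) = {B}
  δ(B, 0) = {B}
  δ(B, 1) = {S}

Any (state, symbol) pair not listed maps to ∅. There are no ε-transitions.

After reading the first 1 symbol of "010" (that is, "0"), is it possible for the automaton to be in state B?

Start in {S}.
Read '0': {S} → {B}.
State B is in {B}.

Yes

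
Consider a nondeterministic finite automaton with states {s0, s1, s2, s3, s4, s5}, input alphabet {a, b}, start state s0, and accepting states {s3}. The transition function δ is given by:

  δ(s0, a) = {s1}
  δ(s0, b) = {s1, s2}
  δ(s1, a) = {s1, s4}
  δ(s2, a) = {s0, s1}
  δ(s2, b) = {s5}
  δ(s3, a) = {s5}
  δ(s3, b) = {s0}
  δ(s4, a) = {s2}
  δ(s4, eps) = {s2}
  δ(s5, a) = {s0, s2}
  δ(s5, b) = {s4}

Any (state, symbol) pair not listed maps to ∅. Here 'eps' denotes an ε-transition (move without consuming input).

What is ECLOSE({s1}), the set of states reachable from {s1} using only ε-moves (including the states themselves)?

Begin with {s1}.
No ε-moves leave this set, so the closure equals the set itself.

{s1}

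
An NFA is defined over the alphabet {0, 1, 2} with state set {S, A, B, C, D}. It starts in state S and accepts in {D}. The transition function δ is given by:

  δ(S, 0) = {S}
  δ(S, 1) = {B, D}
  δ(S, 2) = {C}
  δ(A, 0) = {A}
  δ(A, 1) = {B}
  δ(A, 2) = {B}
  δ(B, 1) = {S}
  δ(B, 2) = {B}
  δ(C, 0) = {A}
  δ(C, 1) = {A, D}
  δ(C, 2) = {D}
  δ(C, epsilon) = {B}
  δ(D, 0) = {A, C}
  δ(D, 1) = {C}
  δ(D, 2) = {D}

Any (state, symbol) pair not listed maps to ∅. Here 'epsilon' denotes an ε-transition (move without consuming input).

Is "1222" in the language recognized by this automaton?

Start in {S}.
Read '1': {S} → {B, D}.
Read '2': {B, D} → {B, D}.
Read '2': {B, D} → {B, D}.
Read '2': {B, D} → {B, D}.
The final set {B, D} contains the accepting state D.

Yes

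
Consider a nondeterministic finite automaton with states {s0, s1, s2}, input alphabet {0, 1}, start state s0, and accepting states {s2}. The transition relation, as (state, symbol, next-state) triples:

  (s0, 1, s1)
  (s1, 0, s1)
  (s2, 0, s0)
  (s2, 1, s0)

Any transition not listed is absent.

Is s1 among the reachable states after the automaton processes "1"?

Start in {s0}.
Read '1': {s0} → {s1}.
State s1 is in {s1}.

Yes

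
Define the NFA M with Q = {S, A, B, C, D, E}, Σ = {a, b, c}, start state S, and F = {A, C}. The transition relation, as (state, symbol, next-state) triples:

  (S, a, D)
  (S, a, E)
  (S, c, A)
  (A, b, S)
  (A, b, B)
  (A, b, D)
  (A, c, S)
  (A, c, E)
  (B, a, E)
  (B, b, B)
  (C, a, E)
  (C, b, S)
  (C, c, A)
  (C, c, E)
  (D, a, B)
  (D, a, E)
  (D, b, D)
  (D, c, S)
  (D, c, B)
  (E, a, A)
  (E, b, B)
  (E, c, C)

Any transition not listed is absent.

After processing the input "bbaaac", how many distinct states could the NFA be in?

0

Start in {S}.
Read 'b': {S} → ∅.
The set is empty and remains empty for the remaining 5 symbols.
That set has 0 states.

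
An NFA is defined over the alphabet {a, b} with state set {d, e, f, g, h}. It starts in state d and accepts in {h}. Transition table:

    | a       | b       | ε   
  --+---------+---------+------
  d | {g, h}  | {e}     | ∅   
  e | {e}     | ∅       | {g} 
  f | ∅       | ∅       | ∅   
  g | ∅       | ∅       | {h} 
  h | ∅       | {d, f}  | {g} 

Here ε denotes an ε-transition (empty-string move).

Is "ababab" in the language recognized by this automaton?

Start in {d}.
Read 'a': {d} → {g, h}.
Read 'b': {g, h} → {d, f}.
Read 'a': {d, f} → {g, h}.
Read 'b': {g, h} → {d, f}.
Read 'a': {d, f} → {g, h}.
Read 'b': {g, h} → {d, f}.
The final set {d, f} contains no accepting state.

No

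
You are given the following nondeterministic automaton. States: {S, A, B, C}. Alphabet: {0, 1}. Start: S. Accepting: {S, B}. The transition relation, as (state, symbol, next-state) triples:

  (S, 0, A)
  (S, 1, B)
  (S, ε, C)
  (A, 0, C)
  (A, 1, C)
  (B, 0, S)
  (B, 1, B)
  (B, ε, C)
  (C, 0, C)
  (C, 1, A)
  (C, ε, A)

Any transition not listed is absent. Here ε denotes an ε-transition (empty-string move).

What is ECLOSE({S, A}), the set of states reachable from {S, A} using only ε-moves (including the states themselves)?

{S, A, C}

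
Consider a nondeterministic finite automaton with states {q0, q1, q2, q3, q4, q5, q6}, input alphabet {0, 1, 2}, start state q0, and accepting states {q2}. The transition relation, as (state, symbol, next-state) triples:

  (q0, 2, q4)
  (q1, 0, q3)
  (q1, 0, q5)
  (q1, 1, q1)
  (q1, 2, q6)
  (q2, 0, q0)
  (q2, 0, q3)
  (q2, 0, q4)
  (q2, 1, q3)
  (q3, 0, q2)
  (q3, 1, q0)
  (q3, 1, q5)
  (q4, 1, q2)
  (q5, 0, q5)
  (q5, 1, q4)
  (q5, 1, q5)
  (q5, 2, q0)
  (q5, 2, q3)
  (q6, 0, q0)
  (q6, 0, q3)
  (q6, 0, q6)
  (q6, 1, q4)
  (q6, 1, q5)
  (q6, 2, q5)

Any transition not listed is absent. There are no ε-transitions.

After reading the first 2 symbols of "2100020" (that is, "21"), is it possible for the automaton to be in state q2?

Yes

Start in {q0}.
Read '2': {q0} → {q4}.
Read '1': {q4} → {q2}.
State q2 is in {q2}.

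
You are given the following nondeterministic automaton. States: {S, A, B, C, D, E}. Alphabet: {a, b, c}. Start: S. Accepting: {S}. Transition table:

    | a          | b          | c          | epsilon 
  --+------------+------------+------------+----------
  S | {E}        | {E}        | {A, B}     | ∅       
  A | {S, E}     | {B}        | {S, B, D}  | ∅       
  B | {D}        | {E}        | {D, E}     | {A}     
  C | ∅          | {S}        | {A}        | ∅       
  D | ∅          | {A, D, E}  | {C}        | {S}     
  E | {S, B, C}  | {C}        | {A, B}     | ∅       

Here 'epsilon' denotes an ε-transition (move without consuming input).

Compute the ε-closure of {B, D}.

{S, A, B, D}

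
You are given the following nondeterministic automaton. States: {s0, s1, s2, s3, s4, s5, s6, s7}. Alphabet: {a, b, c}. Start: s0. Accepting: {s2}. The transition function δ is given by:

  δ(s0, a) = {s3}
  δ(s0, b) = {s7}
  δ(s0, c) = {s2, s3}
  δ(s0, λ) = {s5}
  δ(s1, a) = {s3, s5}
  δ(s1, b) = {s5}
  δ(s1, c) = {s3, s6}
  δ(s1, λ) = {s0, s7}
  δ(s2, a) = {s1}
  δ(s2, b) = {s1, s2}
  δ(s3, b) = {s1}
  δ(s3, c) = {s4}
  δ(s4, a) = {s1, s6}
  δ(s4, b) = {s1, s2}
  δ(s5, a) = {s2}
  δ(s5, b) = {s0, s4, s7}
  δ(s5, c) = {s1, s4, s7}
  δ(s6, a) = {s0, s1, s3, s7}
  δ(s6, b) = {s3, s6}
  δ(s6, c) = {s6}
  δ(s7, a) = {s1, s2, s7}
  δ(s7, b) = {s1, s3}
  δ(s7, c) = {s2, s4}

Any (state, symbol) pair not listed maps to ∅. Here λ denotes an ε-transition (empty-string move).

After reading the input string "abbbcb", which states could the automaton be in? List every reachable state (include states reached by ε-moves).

{s0, s1, s2, s3, s4, s5, s6, s7}

Start: ε-closure({s0}) = {s0, s5}.
Read 'a': s0→{s3}, s5→{s2}; now {s2, s3}.
Read 'b': s2→{s1, s2}, s3→{s1}; union {s1, s2}; ε-closure = {s0, s1, s2, s5, s7}.
Read 'b': s0→{s7}, s1→{s5}, s2→{s1, s2}, s5→{s0, s4, s7}, s7→{s1, s3}; now {s0, s1, s2, s3, s4, s5, s7}.
Read 'b': s0→{s7}, s1→{s5}, s2→{s1, s2}, s3→{s1}, s4→{s1, s2}, s5→{s0, s4, s7}, s7→{s1, s3}; now {s0, s1, s2, s3, s4, s5, s7}.
Read 'c': s0→{s2, s3}, s1→{s3, s6}, s2→∅, s3→{s4}, s4→∅, s5→{s1, s4, s7}, s7→{s2, s4}; union {s1, s2, s3, s4, s6, s7}; ε-closure = {s0, s1, s2, s3, s4, s5, s6, s7}.
Read 'b': s0→{s7}, s1→{s5}, s2→{s1, s2}, s3→{s1}, s4→{s1, s2}, s5→{s0, s4, s7}, s6→{s3, s6}, s7→{s1, s3}; now {s0, s1, s2, s3, s4, s5, s6, s7}.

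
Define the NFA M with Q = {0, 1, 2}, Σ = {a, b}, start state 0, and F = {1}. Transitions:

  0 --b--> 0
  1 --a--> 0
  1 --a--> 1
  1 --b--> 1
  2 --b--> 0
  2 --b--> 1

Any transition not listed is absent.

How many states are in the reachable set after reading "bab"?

Start in {0}.
Read 'b': 0→{0}; now {0}.
Read 'a': 0→∅; now ∅.
The set is empty and remains empty for the remaining 1 symbol.
That set has 0 states.

0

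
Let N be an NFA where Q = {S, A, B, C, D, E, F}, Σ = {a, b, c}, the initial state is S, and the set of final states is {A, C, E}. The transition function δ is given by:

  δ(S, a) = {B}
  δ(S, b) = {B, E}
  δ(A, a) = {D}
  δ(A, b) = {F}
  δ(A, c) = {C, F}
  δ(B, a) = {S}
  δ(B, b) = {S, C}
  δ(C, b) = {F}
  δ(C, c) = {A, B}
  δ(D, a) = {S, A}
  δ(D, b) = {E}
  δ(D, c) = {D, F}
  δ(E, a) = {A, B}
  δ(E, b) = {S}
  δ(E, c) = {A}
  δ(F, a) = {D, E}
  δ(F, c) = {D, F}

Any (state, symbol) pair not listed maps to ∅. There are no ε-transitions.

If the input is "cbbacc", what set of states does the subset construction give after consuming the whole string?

∅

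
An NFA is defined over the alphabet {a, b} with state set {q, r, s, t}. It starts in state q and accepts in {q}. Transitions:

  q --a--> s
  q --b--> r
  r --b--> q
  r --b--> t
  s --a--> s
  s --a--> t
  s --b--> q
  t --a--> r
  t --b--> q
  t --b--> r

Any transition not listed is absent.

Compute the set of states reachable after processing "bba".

{r, s}

Start in {q}.
Read 'b': {q} → {r}.
Read 'b': {r} → {q, t}.
Read 'a': {q, t} → {r, s}.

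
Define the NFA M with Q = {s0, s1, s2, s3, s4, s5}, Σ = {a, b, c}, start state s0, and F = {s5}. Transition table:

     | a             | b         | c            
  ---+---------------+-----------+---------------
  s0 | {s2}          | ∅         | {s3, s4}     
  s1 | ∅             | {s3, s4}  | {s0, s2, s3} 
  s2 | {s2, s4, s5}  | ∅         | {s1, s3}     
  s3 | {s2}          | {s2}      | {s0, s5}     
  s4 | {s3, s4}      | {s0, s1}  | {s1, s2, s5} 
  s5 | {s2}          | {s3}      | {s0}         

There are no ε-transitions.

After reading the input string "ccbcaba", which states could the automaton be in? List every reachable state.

{s2}

Start in {s0}.
Read 'c': {s0} → {s3, s4}.
Read 'c': {s3, s4} → {s0, s1, s2, s5}.
Read 'b': {s0, s1, s2, s5} → {s3, s4}.
Read 'c': {s3, s4} → {s0, s1, s2, s5}.
Read 'a': {s0, s1, s2, s5} → {s2, s4, s5}.
Read 'b': {s2, s4, s5} → {s0, s1, s3}.
Read 'a': {s0, s1, s3} → {s2}.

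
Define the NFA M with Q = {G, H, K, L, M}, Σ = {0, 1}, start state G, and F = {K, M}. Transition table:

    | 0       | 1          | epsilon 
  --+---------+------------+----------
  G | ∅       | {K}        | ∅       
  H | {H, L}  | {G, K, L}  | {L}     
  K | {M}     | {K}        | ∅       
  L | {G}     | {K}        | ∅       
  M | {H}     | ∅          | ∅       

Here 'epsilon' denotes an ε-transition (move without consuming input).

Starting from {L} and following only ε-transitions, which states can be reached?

{L}

Begin with {L}.
No ε-moves leave this set, so the closure equals the set itself.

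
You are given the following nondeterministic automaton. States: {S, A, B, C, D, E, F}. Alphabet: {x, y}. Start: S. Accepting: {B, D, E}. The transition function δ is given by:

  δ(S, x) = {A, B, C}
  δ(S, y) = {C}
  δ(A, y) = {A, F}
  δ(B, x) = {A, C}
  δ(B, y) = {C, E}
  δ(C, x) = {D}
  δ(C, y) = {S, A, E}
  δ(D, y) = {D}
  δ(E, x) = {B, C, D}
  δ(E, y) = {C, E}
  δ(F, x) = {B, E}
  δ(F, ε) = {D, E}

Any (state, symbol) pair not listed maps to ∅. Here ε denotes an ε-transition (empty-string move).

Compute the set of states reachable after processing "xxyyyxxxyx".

Start in {S}.
Read 'x': {S} → {A, B, C}.
Read 'x': {A, B, C} → {A, C, D}.
Read 'y': {A, C, D} → {S, A, D, E, F}.
Read 'y': {S, A, D, E, F} → {A, C, D, E, F}.
Read 'y': {A, C, D, E, F} → {S, A, C, D, E, F}.
Read 'x': {S, A, C, D, E, F} → {A, B, C, D, E}.
Read 'x': {A, B, C, D, E} → {A, B, C, D}.
Read 'x': {A, B, C, D} → {A, C, D}.
Read 'y': {A, C, D} → {S, A, D, E, F}.
Read 'x': {S, A, D, E, F} → {A, B, C, D, E}.

{A, B, C, D, E}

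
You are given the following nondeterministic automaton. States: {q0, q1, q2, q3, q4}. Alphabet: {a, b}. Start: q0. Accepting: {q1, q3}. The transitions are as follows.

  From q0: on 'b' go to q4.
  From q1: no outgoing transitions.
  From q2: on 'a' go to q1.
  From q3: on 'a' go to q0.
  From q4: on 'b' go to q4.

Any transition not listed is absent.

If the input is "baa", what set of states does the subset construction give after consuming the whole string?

Start in {q0}.
Read 'b': q0→{q4}; now {q4}.
Read 'a': q4→∅; now ∅.
The set is empty and remains empty for the remaining 1 symbol.

∅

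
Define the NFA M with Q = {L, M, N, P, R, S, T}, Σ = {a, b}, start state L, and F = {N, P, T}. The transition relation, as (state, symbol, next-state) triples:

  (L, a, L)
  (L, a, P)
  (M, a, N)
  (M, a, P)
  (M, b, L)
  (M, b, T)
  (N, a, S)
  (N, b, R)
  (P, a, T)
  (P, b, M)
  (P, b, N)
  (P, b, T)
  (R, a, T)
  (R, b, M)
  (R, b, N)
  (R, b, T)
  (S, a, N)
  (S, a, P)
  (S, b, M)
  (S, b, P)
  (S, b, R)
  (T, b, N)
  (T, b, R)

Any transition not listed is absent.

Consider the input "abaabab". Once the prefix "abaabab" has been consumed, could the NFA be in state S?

Start in {L}.
Read 'a': {L} → {L, P}.
Read 'b': {L, P} → {M, N, T}.
Read 'a': {M, N, T} → {N, P, S}.
Read 'a': {N, P, S} → {N, P, S, T}.
Read 'b': {N, P, S, T} → {M, N, P, R, T}.
Read 'a': {M, N, P, R, T} → {N, P, S, T}.
Read 'b': {N, P, S, T} → {M, N, P, R, T}.
State S is not in {M, N, P, R, T}.

No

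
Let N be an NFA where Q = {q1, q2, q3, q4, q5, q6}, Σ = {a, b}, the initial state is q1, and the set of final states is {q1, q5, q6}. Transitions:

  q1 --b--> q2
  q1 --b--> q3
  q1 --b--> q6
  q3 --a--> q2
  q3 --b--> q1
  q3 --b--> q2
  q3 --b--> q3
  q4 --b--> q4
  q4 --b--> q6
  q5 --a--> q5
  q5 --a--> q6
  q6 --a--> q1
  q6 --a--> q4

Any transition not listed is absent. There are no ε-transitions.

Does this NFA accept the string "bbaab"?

Start in {q1}.
Read 'b': {q1} → {q2, q3, q6}.
Read 'b': {q2, q3, q6} → {q1, q2, q3}.
Read 'a': {q1, q2, q3} → {q2}.
Read 'a': {q2} → ∅.
The set is empty and remains empty for the remaining 1 symbol.
The final set ∅ contains no accepting state.

No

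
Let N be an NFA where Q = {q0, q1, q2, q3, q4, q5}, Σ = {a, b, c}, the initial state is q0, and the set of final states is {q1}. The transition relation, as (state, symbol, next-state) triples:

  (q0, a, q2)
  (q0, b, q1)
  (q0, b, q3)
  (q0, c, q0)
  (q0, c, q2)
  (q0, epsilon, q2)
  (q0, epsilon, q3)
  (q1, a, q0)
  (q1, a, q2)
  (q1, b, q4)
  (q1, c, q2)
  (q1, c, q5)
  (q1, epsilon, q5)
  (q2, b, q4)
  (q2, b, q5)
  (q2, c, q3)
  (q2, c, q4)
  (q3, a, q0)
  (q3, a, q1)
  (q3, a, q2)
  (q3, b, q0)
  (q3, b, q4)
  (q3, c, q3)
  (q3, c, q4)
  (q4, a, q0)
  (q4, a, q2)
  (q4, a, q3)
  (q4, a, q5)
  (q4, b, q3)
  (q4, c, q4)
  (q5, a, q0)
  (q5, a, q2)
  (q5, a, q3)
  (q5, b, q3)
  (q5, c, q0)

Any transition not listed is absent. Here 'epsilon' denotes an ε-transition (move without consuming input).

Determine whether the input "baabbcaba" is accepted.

Start: ε-closure({q0}) = {q0, q2, q3}.
Read 'b': {q0, q2, q3} → {q0, q1, q2, q3, q4, q5}.
Read 'a': {q0, q1, q2, q3, q4, q5} → {q0, q1, q2, q3, q5}.
Read 'a': {q0, q1, q2, q3, q5} → {q0, q1, q2, q3, q5}.
Read 'b': {q0, q1, q2, q3, q5} → {q0, q1, q2, q3, q4, q5}.
Read 'b': {q0, q1, q2, q3, q4, q5} → {q0, q1, q2, q3, q4, q5}.
Read 'c': {q0, q1, q2, q3, q4, q5} → {q0, q2, q3, q4, q5}.
Read 'a': {q0, q2, q3, q4, q5} → {q0, q1, q2, q3, q5}.
Read 'b': {q0, q1, q2, q3, q5} → {q0, q1, q2, q3, q4, q5}.
Read 'a': {q0, q1, q2, q3, q4, q5} → {q0, q1, q2, q3, q5}.
The final set {q0, q1, q2, q3, q5} contains the accepting state q1.

Yes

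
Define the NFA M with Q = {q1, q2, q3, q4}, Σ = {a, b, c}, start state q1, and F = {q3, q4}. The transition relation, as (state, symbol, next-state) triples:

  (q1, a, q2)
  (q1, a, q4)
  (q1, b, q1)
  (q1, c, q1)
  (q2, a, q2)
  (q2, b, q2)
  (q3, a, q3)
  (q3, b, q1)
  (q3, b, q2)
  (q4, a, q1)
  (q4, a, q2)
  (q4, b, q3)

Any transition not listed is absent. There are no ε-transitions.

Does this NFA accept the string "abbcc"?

No

Start in {q1}.
Read 'a': {q1} → {q2, q4}.
Read 'b': {q2, q4} → {q2, q3}.
Read 'b': {q2, q3} → {q1, q2}.
Read 'c': {q1, q2} → {q1}.
Read 'c': {q1} → {q1}.
The final set {q1} contains no accepting state.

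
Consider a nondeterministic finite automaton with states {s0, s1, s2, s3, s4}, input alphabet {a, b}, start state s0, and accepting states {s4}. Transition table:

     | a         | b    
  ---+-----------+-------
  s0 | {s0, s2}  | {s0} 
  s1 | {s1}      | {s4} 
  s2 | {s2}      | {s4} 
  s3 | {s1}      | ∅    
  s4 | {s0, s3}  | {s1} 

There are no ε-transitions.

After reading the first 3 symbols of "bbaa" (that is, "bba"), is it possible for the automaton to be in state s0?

Start in {s0}.
Read 'b': {s0} → {s0}.
Read 'b': {s0} → {s0}.
Read 'a': {s0} → {s0, s2}.
State s0 is in {s0, s2}.

Yes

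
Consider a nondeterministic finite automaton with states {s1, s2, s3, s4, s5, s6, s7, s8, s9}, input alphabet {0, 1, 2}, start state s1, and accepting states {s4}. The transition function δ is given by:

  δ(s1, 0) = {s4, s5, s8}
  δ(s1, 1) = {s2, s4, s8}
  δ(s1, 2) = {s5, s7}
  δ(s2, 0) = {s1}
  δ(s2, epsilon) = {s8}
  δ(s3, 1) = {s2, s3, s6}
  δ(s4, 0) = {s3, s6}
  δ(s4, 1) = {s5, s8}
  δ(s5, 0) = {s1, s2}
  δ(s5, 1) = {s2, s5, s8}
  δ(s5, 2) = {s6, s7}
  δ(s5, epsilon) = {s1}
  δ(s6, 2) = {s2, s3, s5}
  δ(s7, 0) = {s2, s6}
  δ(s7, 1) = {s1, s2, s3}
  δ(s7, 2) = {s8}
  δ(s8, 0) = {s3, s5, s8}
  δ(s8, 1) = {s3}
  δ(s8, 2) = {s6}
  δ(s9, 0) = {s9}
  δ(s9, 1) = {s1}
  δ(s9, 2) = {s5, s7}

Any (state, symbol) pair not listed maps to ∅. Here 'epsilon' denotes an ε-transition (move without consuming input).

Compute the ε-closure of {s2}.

{s2, s8}

Begin with {s2}.
ε-move s2 → s8; add s8.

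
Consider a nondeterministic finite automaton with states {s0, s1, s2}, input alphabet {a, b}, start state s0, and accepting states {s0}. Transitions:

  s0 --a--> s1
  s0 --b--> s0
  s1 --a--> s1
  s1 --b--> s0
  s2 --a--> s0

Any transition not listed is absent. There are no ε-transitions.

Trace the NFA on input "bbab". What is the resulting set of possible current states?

{s0}

Start in {s0}.
Read 'b': {s0} → {s0}.
Read 'b': {s0} → {s0}.
Read 'a': {s0} → {s1}.
Read 'b': {s1} → {s0}.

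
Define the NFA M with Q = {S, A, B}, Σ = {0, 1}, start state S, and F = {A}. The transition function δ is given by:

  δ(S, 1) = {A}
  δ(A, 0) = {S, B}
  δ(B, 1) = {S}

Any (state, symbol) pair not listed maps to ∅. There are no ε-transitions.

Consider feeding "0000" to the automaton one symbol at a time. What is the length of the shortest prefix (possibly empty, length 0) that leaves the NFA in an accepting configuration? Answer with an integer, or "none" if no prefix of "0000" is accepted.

Start in {S}.
Read '0': S→∅; now ∅.
The set is empty and remains empty for the remaining 3 symbols.
No reachable set along the way intersects F.

none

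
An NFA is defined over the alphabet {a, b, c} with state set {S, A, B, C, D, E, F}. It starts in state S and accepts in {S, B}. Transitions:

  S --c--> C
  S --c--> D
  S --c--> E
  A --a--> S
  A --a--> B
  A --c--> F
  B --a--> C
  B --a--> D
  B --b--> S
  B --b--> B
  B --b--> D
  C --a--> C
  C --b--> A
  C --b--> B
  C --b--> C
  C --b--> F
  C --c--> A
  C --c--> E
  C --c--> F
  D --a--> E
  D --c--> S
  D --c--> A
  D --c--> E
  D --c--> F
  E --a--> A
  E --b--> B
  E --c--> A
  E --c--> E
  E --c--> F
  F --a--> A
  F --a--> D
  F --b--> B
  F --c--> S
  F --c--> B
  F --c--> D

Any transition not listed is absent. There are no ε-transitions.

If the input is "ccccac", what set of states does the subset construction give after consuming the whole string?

Start in {S}.
Read 'c': S→{C, D, E}; now {C, D, E}.
Read 'c': C→{A, E, F}, D→{S, A, E, F}, E→{A, E, F}; now {S, A, E, F}.
Read 'c': S→{C, D, E}, A→{F}, E→{A, E, F}, F→{S, B, D}; now {S, A, B, C, D, E, F}.
Read 'c': S→{C, D, E}, A→{F}, B→∅, C→{A, E, F}, D→{S, A, E, F}, E→{A, E, F}, F→{S, B, D}; now {S, A, B, C, D, E, F}.
Read 'a': S→∅, A→{S, B}, B→{C, D}, C→{C}, D→{E}, E→{A}, F→{A, D}; now {S, A, B, C, D, E}.
Read 'c': S→{C, D, E}, A→{F}, B→∅, C→{A, E, F}, D→{S, A, E, F}, E→{A, E, F}; now {S, A, C, D, E, F}.

{S, A, C, D, E, F}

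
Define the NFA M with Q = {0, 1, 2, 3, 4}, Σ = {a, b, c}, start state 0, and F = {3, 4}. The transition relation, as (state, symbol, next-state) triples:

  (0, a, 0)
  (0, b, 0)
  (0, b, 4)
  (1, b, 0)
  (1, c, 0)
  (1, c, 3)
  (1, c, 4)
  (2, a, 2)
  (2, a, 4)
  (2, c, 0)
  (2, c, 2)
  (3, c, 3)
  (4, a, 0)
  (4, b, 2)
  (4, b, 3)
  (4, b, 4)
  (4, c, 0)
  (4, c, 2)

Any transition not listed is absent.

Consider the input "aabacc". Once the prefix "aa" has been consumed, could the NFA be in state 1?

Start in {0}.
Read 'a': {0} → {0}.
Read 'a': {0} → {0}.
State 1 is not in {0}.

No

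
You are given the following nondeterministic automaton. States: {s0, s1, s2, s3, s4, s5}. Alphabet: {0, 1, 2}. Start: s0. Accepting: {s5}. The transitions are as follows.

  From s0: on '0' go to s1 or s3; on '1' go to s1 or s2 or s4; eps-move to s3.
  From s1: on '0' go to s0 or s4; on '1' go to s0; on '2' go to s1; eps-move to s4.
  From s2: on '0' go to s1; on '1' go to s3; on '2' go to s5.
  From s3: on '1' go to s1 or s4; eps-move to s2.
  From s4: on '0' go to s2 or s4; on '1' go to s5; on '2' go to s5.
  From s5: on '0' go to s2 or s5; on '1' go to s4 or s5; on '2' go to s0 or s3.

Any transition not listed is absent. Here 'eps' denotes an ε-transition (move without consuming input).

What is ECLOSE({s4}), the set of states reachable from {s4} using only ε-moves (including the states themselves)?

{s4}

Begin with {s4}.
No ε-moves leave this set, so the closure equals the set itself.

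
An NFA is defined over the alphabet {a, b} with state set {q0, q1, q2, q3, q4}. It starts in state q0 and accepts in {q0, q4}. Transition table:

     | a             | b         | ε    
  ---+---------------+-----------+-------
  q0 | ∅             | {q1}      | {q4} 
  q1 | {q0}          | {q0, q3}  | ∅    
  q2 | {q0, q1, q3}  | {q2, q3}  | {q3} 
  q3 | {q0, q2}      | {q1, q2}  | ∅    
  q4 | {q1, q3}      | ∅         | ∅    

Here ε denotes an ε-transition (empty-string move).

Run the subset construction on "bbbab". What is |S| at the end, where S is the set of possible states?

Start: ε-closure({q0}) = {q0, q4}.
Read 'b': {q0, q4} → {q1}.
Read 'b': {q1} → {q0, q3, q4}.
Read 'b': {q0, q3, q4} → {q1, q2, q3}.
Read 'a': {q1, q2, q3} → {q0, q1, q2, q3, q4}.
Read 'b': {q0, q1, q2, q3, q4} → {q0, q1, q2, q3, q4}.
That set has 5 states.

5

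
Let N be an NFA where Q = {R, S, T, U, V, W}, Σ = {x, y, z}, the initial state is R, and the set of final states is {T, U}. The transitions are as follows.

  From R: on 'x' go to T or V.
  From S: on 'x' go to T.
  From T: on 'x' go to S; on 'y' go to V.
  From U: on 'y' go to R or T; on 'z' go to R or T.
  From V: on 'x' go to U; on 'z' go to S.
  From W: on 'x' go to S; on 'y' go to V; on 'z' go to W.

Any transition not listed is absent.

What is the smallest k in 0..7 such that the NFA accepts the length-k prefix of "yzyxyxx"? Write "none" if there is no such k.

none

Start in {R}.
Read 'y': R→∅; now ∅.
The set is empty and remains empty for the remaining 6 symbols.
No reachable set along the way intersects F.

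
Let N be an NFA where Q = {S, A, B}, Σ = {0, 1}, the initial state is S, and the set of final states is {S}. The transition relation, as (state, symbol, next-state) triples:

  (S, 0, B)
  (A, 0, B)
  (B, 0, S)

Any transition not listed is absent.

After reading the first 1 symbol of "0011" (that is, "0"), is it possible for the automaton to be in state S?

Start in {S}.
Read '0': S→{B}; now {B}.
State S is not in {B}.

No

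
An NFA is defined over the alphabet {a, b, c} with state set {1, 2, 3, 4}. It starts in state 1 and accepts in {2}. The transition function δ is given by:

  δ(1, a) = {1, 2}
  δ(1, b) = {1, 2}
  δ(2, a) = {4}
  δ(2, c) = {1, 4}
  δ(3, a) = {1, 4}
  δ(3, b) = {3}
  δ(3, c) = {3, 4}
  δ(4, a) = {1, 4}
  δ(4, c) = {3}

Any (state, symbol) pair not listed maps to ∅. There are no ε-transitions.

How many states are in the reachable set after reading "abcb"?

2

Start in {1}.
Read 'a': 1→{1, 2}; now {1, 2}.
Read 'b': 1→{1, 2}, 2→∅; now {1, 2}.
Read 'c': 1→∅, 2→{1, 4}; now {1, 4}.
Read 'b': 1→{1, 2}, 4→∅; now {1, 2}.
That set has 2 states.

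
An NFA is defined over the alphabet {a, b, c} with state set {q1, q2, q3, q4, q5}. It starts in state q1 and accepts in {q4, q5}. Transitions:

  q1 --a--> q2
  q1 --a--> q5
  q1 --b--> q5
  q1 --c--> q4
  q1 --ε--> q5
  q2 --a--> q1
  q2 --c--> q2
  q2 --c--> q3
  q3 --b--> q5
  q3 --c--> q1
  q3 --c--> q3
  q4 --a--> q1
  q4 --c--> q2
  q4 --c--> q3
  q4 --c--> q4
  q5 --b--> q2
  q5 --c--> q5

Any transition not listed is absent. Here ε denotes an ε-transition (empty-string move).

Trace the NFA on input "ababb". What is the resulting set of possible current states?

Start: ε-closure({q1}) = {q1, q5}.
Read 'a': {q1, q5} → {q2, q5}.
Read 'b': {q2, q5} → {q2}.
Read 'a': {q2} → {q1, q5}.
Read 'b': {q1, q5} → {q2, q5}.
Read 'b': {q2, q5} → {q2}.

{q2}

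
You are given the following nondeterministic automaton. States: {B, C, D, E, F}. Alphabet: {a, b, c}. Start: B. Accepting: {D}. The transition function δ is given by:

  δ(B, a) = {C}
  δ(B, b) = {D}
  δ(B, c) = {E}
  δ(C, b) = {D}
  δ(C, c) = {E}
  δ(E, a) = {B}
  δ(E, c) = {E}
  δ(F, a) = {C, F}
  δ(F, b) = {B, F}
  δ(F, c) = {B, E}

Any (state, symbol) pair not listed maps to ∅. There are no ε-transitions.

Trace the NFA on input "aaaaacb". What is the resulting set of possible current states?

∅

Start in {B}.
Read 'a': {B} → {C}.
Read 'a': {C} → ∅.
The set is empty and remains empty for the remaining 5 symbols.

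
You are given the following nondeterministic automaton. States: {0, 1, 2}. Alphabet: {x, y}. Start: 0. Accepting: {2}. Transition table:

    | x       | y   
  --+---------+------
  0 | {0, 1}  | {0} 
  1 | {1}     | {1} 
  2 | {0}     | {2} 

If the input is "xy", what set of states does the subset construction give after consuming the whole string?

Start in {0}.
Read 'x': {0} → {0, 1}.
Read 'y': {0, 1} → {0, 1}.

{0, 1}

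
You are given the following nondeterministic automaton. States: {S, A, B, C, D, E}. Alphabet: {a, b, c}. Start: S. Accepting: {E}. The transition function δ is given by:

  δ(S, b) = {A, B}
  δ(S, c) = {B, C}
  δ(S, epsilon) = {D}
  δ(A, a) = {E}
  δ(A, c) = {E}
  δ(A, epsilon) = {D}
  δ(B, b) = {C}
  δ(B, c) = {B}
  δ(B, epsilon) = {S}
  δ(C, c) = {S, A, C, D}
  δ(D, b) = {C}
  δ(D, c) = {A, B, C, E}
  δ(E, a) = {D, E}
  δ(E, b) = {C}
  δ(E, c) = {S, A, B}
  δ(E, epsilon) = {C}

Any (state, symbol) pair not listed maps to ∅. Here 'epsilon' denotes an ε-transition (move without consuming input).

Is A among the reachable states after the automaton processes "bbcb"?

Yes

Start: ε-closure({S}) = {S, D}.
Read 'b': S→{A, B}, D→{C}; union {A, B, C}; ε-closure = {S, A, B, C, D}.
Read 'b': S→{A, B}, A→∅, B→{C}, C→∅, D→{C}; union {A, B, C}; ε-closure = {S, A, B, C, D}.
Read 'c': S→{B, C}, A→{E}, B→{B}, C→{S, A, C, D}, D→{A, B, C, E}; now {S, A, B, C, D, E}.
Read 'b': S→{A, B}, A→∅, B→{C}, C→∅, D→{C}, E→{C}; union {A, B, C}; ε-closure = {S, A, B, C, D}.
State A is in {S, A, B, C, D}.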